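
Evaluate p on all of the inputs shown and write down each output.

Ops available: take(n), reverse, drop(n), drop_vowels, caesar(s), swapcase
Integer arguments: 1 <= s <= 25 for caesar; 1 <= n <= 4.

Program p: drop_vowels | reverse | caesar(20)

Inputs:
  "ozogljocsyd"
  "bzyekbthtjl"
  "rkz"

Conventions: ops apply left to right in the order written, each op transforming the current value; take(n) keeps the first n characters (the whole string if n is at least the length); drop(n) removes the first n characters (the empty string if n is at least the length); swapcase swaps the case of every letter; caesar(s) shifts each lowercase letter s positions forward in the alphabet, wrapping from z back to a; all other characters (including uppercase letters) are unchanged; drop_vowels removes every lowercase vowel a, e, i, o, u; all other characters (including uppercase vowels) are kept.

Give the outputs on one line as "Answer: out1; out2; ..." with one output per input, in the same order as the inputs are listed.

Execution, op by op:
  "ozogljocsyd" -> "zgljcsyd" -> "dyscjlgz" -> "xsmwdfat"
  "bzyekbthtjl" -> "bzykbthtjl" -> "ljthtbkyzb" -> "fdnbnvestv"
  "rkz" -> "rkz" -> "zkr" -> "tel"

"xsmwdfat"; "fdnbnvestv"; "tel"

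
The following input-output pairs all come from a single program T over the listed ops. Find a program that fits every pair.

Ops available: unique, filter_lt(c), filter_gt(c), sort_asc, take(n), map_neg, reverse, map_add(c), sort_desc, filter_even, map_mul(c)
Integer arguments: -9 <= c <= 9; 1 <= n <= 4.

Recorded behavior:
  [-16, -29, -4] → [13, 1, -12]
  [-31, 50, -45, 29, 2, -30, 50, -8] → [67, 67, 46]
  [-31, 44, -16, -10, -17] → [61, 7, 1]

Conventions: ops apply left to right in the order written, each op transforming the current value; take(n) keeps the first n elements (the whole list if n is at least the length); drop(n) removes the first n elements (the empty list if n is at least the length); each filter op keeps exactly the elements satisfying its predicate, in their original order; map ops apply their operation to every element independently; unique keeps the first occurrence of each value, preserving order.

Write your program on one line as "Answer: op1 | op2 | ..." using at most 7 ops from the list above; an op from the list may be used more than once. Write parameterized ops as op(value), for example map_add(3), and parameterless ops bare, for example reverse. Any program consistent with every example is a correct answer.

sort_asc | reverse | map_add(9) | take(3) | map_add(2) | map_add(6)

Check, running the answer program on each example:
  [-16, -29, -4] -> [-29, -16, -4] -> [-4, -16, -29] -> [5, -7, -20] -> [5, -7, -20] -> [7, -5, -18] -> [13, 1, -12]
  [-31, 50, -45, 29, 2, -30, 50, -8] -> [-45, -31, -30, -8, 2, 29, 50, 50] -> [50, 50, 29, 2, -8, -30, -31, -45] -> [59, 59, 38, 11, 1, -21, -22, -36] -> [59, 59, 38] -> [61, 61, 40] -> [67, 67, 46]
  [-31, 44, -16, -10, -17] -> [-31, -17, -16, -10, 44] -> [44, -10, -16, -17, -31] -> [53, -1, -7, -8, -22] -> [53, -1, -7] -> [55, 1, -5] -> [61, 7, 1]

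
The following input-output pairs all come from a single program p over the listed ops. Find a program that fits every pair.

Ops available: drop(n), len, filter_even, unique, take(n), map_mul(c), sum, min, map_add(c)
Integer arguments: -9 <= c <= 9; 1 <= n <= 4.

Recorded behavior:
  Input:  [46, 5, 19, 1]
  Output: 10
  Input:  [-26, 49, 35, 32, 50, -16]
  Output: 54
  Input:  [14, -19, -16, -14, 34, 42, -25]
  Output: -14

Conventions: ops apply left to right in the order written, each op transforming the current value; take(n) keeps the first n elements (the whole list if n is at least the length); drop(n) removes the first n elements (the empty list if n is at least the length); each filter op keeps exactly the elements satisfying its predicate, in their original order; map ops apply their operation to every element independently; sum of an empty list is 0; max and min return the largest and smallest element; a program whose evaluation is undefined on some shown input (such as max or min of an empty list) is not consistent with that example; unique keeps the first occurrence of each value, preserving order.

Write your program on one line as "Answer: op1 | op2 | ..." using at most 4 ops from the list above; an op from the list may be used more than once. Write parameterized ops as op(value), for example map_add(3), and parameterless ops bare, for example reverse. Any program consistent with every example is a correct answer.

take(2) | map_add(5) | filter_even | sum

Check, running the answer program on each example:
  [46, 5, 19, 1] -> [46, 5] -> [51, 10] -> [10] -> 10
  [-26, 49, 35, 32, 50, -16] -> [-26, 49] -> [-21, 54] -> [54] -> 54
  [14, -19, -16, -14, 34, 42, -25] -> [14, -19] -> [19, -14] -> [-14] -> -14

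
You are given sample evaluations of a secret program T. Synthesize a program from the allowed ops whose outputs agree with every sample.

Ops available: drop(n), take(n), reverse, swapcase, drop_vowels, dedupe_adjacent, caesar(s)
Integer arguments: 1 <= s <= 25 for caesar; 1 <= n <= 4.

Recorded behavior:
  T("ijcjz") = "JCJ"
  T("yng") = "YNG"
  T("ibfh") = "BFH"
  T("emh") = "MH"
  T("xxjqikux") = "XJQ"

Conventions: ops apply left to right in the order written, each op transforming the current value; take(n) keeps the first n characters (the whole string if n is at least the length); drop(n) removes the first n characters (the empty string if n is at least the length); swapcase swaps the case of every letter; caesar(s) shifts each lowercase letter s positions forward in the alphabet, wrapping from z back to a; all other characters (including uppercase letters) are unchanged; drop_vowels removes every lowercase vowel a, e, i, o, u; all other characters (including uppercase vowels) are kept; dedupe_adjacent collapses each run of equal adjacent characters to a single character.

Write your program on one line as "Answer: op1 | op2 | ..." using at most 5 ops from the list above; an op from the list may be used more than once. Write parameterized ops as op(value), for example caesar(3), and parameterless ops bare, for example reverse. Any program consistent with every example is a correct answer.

dedupe_adjacent | drop_vowels | take(3) | swapcase

Check, running the answer program on each example:
  "ijcjz" -> "ijcjz" -> "jcjz" -> "jcj" -> "JCJ"
  "yng" -> "yng" -> "yng" -> "yng" -> "YNG"
  "ibfh" -> "ibfh" -> "bfh" -> "bfh" -> "BFH"
  "emh" -> "emh" -> "mh" -> "mh" -> "MH"
  "xxjqikux" -> "xjqikux" -> "xjqkx" -> "xjq" -> "XJQ"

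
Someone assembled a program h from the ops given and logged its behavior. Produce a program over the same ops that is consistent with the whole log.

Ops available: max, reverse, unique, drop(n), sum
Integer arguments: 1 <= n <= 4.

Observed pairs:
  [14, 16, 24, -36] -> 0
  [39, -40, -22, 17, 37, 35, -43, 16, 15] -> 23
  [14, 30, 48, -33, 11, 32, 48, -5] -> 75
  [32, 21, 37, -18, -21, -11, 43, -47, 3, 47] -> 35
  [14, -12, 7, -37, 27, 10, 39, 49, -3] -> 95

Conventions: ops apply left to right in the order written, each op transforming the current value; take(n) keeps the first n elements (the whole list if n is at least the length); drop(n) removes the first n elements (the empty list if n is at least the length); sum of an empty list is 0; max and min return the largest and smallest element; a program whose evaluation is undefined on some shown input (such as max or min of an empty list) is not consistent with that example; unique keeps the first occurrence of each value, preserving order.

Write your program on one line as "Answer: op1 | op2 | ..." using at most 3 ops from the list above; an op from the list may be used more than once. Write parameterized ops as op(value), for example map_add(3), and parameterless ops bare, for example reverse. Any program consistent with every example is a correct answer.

drop(1) | drop(4) | sum

Check, running the answer program on each example:
  [14, 16, 24, -36] -> [16, 24, -36] -> [] -> 0
  [39, -40, -22, 17, 37, 35, -43, 16, 15] -> [-40, -22, 17, 37, 35, -43, 16, 15] -> [35, -43, 16, 15] -> 23
  [14, 30, 48, -33, 11, 32, 48, -5] -> [30, 48, -33, 11, 32, 48, -5] -> [32, 48, -5] -> 75
  [32, 21, 37, -18, -21, -11, 43, -47, 3, 47] -> [21, 37, -18, -21, -11, 43, -47, 3, 47] -> [-11, 43, -47, 3, 47] -> 35
  [14, -12, 7, -37, 27, 10, 39, 49, -3] -> [-12, 7, -37, 27, 10, 39, 49, -3] -> [10, 39, 49, -3] -> 95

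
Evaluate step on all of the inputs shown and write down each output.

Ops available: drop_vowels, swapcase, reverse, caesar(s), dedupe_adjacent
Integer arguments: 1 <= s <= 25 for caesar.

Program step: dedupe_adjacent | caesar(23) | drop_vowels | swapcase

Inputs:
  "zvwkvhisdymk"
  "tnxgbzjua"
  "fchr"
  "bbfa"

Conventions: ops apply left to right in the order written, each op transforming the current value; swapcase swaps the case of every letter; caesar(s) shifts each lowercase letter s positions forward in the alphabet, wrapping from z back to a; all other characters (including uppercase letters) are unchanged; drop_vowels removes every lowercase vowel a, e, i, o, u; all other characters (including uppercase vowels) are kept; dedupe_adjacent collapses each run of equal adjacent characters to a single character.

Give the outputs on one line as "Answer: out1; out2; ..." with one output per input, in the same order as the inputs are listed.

Execution, op by op:
  "zvwkvhisdymk" -> "zvwkvhisdymk" -> "wsthsefpavjh" -> "wsthsfpvjh" -> "WSTHSFPVJH"
  "tnxgbzjua" -> "tnxgbzjua" -> "qkudywgrx" -> "qkdywgrx" -> "QKDYWGRX"
  "fchr" -> "fchr" -> "czeo" -> "cz" -> "CZ"
  "bbfa" -> "bfa" -> "ycx" -> "ycx" -> "YCX"

"WSTHSFPVJH"; "QKDYWGRX"; "CZ"; "YCX"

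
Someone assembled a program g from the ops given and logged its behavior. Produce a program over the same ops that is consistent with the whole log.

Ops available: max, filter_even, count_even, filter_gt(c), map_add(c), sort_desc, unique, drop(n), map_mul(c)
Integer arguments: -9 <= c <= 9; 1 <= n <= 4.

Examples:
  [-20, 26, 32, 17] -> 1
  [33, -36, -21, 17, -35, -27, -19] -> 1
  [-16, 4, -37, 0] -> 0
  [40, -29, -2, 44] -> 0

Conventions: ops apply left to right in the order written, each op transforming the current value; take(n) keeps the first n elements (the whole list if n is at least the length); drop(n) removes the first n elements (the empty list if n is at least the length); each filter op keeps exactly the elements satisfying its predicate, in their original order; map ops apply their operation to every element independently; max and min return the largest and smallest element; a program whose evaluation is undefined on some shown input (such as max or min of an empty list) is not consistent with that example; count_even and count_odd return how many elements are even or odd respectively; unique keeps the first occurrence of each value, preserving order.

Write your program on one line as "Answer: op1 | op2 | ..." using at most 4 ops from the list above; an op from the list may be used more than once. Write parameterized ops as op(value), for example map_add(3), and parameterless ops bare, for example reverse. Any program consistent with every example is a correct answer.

drop(3) | map_add(-7) | filter_gt(5) | count_even

Check, running the answer program on each example:
  [-20, 26, 32, 17] -> [17] -> [10] -> [10] -> 1
  [33, -36, -21, 17, -35, -27, -19] -> [17, -35, -27, -19] -> [10, -42, -34, -26] -> [10] -> 1
  [-16, 4, -37, 0] -> [0] -> [-7] -> [] -> 0
  [40, -29, -2, 44] -> [44] -> [37] -> [37] -> 0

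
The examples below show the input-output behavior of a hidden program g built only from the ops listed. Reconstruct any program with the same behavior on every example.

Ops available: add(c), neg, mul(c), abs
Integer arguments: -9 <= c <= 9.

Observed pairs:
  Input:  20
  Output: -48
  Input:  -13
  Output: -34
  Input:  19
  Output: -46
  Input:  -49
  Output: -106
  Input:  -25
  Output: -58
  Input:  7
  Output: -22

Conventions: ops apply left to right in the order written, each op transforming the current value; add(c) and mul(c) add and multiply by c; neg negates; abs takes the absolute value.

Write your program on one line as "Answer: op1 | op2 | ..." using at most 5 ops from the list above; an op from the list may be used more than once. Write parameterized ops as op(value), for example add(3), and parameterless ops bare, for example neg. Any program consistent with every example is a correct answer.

abs | add(4) | neg | mul(2)

Check, running the answer program on each example:
  20 -> 20 -> 24 -> -24 -> -48
  -13 -> 13 -> 17 -> -17 -> -34
  19 -> 19 -> 23 -> -23 -> -46
  -49 -> 49 -> 53 -> -53 -> -106
  -25 -> 25 -> 29 -> -29 -> -58
  7 -> 7 -> 11 -> -11 -> -22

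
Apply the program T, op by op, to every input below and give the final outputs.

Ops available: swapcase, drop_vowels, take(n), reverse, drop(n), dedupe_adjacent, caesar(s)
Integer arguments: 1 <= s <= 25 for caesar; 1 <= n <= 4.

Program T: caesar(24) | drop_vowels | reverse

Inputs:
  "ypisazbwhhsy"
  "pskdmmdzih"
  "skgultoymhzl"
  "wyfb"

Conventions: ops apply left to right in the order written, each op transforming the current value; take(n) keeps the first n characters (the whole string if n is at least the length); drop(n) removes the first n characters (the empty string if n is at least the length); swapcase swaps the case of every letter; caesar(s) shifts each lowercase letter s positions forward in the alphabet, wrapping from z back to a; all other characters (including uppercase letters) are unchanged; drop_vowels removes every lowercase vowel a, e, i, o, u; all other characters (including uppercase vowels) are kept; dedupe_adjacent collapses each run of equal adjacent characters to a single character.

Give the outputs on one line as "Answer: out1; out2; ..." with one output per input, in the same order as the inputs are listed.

Execution, op by op:
  "ypisazbwhhsy" -> "wngqyxzuffqw" -> "wngqyxzffqw" -> "wqffzxyqgnw"
  "pskdmmdzih" -> "nqibkkbxgf" -> "nqbkkbxgf" -> "fgxbkkbqn"
  "skgultoymhzl" -> "qiesjrmwkfxj" -> "qsjrmwkfxj" -> "jxfkwmrjsq"
  "wyfb" -> "uwdz" -> "wdz" -> "zdw"

"wqffzxyqgnw"; "fgxbkkbqn"; "jxfkwmrjsq"; "zdw"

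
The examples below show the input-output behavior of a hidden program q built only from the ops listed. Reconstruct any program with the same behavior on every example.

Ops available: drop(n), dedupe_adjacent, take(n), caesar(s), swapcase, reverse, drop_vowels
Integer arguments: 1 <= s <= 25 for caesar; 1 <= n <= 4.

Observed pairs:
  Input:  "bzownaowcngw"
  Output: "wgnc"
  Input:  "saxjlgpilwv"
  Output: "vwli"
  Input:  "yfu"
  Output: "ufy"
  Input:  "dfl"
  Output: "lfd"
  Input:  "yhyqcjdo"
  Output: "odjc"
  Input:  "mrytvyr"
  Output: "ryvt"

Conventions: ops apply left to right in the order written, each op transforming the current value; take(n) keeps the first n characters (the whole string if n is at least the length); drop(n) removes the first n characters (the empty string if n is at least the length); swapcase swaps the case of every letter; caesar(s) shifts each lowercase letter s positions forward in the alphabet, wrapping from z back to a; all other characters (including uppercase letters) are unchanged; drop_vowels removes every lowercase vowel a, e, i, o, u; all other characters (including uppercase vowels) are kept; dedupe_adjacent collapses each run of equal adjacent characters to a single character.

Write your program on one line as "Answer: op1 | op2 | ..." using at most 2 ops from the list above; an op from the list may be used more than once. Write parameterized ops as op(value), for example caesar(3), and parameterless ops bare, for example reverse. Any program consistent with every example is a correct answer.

reverse | take(4)

Check, running the answer program on each example:
  "bzownaowcngw" -> "wgncwoanwozb" -> "wgnc"
  "saxjlgpilwv" -> "vwlipgljxas" -> "vwli"
  "yfu" -> "ufy" -> "ufy"
  "dfl" -> "lfd" -> "lfd"
  "yhyqcjdo" -> "odjcqyhy" -> "odjc"
  "mrytvyr" -> "ryvtyrm" -> "ryvt"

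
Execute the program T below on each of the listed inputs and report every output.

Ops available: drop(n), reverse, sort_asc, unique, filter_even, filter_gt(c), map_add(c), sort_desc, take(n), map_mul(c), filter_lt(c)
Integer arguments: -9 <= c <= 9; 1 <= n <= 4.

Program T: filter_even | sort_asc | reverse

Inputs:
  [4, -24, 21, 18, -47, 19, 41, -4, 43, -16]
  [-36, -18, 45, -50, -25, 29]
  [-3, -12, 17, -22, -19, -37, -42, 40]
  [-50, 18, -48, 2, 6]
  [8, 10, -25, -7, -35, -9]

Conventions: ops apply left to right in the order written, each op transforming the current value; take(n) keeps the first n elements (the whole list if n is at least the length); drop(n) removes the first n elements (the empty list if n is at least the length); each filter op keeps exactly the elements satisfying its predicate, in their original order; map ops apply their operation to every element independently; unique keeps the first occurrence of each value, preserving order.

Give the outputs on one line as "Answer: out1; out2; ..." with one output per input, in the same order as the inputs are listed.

[18, 4, -4, -16, -24]; [-18, -36, -50]; [40, -12, -22, -42]; [18, 6, 2, -48, -50]; [10, 8]

Execution, op by op:
  [4, -24, 21, 18, -47, 19, 41, -4, 43, -16] -> [4, -24, 18, -4, -16] -> [-24, -16, -4, 4, 18] -> [18, 4, -4, -16, -24]
  [-36, -18, 45, -50, -25, 29] -> [-36, -18, -50] -> [-50, -36, -18] -> [-18, -36, -50]
  [-3, -12, 17, -22, -19, -37, -42, 40] -> [-12, -22, -42, 40] -> [-42, -22, -12, 40] -> [40, -12, -22, -42]
  [-50, 18, -48, 2, 6] -> [-50, 18, -48, 2, 6] -> [-50, -48, 2, 6, 18] -> [18, 6, 2, -48, -50]
  [8, 10, -25, -7, -35, -9] -> [8, 10] -> [8, 10] -> [10, 8]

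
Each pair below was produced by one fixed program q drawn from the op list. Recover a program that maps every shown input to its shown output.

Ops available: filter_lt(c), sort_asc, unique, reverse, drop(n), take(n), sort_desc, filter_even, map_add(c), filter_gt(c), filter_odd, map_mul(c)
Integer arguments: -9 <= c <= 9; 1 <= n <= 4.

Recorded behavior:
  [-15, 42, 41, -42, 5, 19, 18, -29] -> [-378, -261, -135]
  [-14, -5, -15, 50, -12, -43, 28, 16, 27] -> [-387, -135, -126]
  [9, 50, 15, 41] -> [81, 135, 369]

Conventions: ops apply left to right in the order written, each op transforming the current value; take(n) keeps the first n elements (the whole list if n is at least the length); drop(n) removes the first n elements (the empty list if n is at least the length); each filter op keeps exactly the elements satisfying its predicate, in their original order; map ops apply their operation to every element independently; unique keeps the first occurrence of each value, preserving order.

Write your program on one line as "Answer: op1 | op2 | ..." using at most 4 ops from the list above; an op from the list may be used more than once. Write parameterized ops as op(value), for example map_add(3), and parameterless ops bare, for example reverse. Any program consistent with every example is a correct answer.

sort_asc | map_mul(3) | map_mul(3) | take(3)

Check, running the answer program on each example:
  [-15, 42, 41, -42, 5, 19, 18, -29] -> [-42, -29, -15, 5, 18, 19, 41, 42] -> [-126, -87, -45, 15, 54, 57, 123, 126] -> [-378, -261, -135, 45, 162, 171, 369, 378] -> [-378, -261, -135]
  [-14, -5, -15, 50, -12, -43, 28, 16, 27] -> [-43, -15, -14, -12, -5, 16, 27, 28, 50] -> [-129, -45, -42, -36, -15, 48, 81, 84, 150] -> [-387, -135, -126, -108, -45, 144, 243, 252, 450] -> [-387, -135, -126]
  [9, 50, 15, 41] -> [9, 15, 41, 50] -> [27, 45, 123, 150] -> [81, 135, 369, 450] -> [81, 135, 369]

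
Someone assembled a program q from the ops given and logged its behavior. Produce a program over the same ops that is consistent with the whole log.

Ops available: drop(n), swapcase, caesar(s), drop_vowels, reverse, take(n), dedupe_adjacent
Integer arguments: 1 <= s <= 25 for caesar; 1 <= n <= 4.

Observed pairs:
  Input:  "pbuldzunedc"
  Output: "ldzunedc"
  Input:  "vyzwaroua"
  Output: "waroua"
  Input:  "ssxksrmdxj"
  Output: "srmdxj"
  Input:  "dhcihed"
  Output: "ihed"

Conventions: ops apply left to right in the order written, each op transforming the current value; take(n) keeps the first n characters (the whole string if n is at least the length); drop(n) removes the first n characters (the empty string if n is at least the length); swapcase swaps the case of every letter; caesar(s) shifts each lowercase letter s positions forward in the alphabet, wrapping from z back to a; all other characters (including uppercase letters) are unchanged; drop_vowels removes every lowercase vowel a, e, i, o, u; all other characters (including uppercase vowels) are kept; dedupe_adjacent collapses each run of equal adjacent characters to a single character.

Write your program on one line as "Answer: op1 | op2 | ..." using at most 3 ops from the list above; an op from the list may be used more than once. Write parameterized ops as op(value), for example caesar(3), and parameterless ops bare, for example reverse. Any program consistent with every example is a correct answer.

dedupe_adjacent | drop(3)

Check, running the answer program on each example:
  "pbuldzunedc" -> "pbuldzunedc" -> "ldzunedc"
  "vyzwaroua" -> "vyzwaroua" -> "waroua"
  "ssxksrmdxj" -> "sxksrmdxj" -> "srmdxj"
  "dhcihed" -> "dhcihed" -> "ihed"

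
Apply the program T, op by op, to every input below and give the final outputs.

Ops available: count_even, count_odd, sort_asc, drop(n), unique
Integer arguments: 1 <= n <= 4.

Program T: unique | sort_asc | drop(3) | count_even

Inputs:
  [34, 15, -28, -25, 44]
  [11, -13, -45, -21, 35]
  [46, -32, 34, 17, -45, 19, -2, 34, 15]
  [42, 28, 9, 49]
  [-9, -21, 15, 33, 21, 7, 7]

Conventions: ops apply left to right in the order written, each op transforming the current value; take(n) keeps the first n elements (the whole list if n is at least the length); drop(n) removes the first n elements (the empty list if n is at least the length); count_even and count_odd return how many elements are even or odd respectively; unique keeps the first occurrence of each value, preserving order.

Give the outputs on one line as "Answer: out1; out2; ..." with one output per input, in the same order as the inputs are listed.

Execution, op by op:
  [34, 15, -28, -25, 44] -> [34, 15, -28, -25, 44] -> [-28, -25, 15, 34, 44] -> [34, 44] -> 2
  [11, -13, -45, -21, 35] -> [11, -13, -45, -21, 35] -> [-45, -21, -13, 11, 35] -> [11, 35] -> 0
  [46, -32, 34, 17, -45, 19, -2, 34, 15] -> [46, -32, 34, 17, -45, 19, -2, 15] -> [-45, -32, -2, 15, 17, 19, 34, 46] -> [15, 17, 19, 34, 46] -> 2
  [42, 28, 9, 49] -> [42, 28, 9, 49] -> [9, 28, 42, 49] -> [49] -> 0
  [-9, -21, 15, 33, 21, 7, 7] -> [-9, -21, 15, 33, 21, 7] -> [-21, -9, 7, 15, 21, 33] -> [15, 21, 33] -> 0

2; 0; 2; 0; 0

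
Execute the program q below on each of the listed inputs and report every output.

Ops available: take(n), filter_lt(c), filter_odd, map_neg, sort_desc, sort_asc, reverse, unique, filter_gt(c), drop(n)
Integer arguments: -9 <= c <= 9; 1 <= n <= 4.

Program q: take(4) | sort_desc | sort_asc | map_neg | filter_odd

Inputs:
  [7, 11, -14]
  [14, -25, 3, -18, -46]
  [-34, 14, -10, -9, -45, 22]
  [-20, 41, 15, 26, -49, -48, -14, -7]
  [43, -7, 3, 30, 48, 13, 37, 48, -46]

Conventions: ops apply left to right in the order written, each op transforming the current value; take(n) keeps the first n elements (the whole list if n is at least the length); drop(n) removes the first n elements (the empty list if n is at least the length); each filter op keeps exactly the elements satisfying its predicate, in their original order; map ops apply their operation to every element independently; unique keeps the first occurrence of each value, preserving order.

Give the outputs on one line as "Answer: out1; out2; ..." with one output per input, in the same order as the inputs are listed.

[-7, -11]; [25, -3]; [9]; [-15, -41]; [7, -3, -43]

Execution, op by op:
  [7, 11, -14] -> [7, 11, -14] -> [11, 7, -14] -> [-14, 7, 11] -> [14, -7, -11] -> [-7, -11]
  [14, -25, 3, -18, -46] -> [14, -25, 3, -18] -> [14, 3, -18, -25] -> [-25, -18, 3, 14] -> [25, 18, -3, -14] -> [25, -3]
  [-34, 14, -10, -9, -45, 22] -> [-34, 14, -10, -9] -> [14, -9, -10, -34] -> [-34, -10, -9, 14] -> [34, 10, 9, -14] -> [9]
  [-20, 41, 15, 26, -49, -48, -14, -7] -> [-20, 41, 15, 26] -> [41, 26, 15, -20] -> [-20, 15, 26, 41] -> [20, -15, -26, -41] -> [-15, -41]
  [43, -7, 3, 30, 48, 13, 37, 48, -46] -> [43, -7, 3, 30] -> [43, 30, 3, -7] -> [-7, 3, 30, 43] -> [7, -3, -30, -43] -> [7, -3, -43]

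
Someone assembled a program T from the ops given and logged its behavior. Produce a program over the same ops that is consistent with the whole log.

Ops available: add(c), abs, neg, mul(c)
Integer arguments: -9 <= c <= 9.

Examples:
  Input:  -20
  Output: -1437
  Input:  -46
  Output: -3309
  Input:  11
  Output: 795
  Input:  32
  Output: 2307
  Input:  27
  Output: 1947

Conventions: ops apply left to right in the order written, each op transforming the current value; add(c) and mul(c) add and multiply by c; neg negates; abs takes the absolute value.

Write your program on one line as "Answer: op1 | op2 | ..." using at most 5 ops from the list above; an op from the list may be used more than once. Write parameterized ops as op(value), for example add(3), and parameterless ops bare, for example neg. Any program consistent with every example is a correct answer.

neg | mul(-2) | mul(9) | mul(4) | add(3)

Check, running the answer program on each example:
  -20 -> 20 -> -40 -> -360 -> -1440 -> -1437
  -46 -> 46 -> -92 -> -828 -> -3312 -> -3309
  11 -> -11 -> 22 -> 198 -> 792 -> 795
  32 -> -32 -> 64 -> 576 -> 2304 -> 2307
  27 -> -27 -> 54 -> 486 -> 1944 -> 1947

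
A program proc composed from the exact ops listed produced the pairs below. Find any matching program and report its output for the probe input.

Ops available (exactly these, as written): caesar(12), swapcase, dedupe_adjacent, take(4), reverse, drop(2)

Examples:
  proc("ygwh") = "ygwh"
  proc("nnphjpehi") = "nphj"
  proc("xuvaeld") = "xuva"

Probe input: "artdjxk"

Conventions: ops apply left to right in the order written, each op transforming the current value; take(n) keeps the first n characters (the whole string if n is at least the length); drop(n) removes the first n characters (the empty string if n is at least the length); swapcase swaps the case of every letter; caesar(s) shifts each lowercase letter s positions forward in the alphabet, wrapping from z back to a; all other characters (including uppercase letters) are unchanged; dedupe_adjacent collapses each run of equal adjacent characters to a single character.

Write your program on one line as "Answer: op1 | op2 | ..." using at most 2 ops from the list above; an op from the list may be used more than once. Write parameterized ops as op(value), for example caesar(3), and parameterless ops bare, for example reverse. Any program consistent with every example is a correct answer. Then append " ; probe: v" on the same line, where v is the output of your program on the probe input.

dedupe_adjacent | take(4) ; probe: "artd"

Check, running the answer program on each example:
  "ygwh" -> "ygwh" -> "ygwh"
  "nnphjpehi" -> "nphjpehi" -> "nphj"
  "xuvaeld" -> "xuvaeld" -> "xuva"
  probe: "artdjxk" -> "artdjxk" -> "artd"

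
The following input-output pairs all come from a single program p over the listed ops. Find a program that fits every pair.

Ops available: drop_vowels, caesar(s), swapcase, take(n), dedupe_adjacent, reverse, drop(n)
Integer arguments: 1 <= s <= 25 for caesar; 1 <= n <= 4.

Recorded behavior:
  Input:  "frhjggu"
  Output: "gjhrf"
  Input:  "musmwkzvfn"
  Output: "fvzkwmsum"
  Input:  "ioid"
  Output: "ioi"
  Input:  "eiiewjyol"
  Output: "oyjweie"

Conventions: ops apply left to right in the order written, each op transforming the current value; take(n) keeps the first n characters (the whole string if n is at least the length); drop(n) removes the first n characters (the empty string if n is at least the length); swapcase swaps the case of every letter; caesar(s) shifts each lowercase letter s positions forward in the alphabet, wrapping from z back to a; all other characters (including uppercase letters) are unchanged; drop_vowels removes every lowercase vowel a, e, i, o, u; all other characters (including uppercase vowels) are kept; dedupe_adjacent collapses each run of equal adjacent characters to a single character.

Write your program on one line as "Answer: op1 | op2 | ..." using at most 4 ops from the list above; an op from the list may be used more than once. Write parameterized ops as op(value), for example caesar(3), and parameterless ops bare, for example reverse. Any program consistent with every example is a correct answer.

reverse | dedupe_adjacent | drop(1)

Check, running the answer program on each example:
  "frhjggu" -> "uggjhrf" -> "ugjhrf" -> "gjhrf"
  "musmwkzvfn" -> "nfvzkwmsum" -> "nfvzkwmsum" -> "fvzkwmsum"
  "ioid" -> "dioi" -> "dioi" -> "ioi"
  "eiiewjyol" -> "loyjweiie" -> "loyjweie" -> "oyjweie"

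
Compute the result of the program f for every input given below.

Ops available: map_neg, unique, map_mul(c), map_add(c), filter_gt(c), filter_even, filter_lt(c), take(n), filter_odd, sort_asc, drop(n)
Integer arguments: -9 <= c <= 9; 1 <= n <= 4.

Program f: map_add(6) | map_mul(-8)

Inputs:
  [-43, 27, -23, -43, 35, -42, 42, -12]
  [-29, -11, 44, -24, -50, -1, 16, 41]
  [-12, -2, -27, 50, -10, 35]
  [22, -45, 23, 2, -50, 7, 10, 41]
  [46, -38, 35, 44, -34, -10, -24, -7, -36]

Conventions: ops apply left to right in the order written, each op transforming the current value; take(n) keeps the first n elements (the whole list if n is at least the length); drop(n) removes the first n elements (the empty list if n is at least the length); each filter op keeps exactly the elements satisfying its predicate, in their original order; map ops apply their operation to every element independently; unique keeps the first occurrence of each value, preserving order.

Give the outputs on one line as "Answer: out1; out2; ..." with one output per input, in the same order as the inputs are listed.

[296, -264, 136, 296, -328, 288, -384, 48]; [184, 40, -400, 144, 352, -40, -176, -376]; [48, -32, 168, -448, 32, -328]; [-224, 312, -232, -64, 352, -104, -128, -376]; [-416, 256, -328, -400, 224, 32, 144, 8, 240]

Execution, op by op:
  [-43, 27, -23, -43, 35, -42, 42, -12] -> [-37, 33, -17, -37, 41, -36, 48, -6] -> [296, -264, 136, 296, -328, 288, -384, 48]
  [-29, -11, 44, -24, -50, -1, 16, 41] -> [-23, -5, 50, -18, -44, 5, 22, 47] -> [184, 40, -400, 144, 352, -40, -176, -376]
  [-12, -2, -27, 50, -10, 35] -> [-6, 4, -21, 56, -4, 41] -> [48, -32, 168, -448, 32, -328]
  [22, -45, 23, 2, -50, 7, 10, 41] -> [28, -39, 29, 8, -44, 13, 16, 47] -> [-224, 312, -232, -64, 352, -104, -128, -376]
  [46, -38, 35, 44, -34, -10, -24, -7, -36] -> [52, -32, 41, 50, -28, -4, -18, -1, -30] -> [-416, 256, -328, -400, 224, 32, 144, 8, 240]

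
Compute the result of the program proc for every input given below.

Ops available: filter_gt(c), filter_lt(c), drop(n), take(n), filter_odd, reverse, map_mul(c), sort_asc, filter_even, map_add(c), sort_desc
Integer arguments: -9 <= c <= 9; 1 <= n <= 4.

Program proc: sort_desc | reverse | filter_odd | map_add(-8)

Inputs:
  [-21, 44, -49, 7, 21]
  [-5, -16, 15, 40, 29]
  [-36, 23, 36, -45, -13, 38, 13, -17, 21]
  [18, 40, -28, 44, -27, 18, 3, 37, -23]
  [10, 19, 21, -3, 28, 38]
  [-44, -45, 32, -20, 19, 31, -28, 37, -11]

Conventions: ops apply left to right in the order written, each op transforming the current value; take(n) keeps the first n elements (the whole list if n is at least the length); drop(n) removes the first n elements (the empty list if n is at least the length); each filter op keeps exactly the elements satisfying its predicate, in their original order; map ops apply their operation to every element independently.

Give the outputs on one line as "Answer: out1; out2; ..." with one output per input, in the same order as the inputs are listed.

Execution, op by op:
  [-21, 44, -49, 7, 21] -> [44, 21, 7, -21, -49] -> [-49, -21, 7, 21, 44] -> [-49, -21, 7, 21] -> [-57, -29, -1, 13]
  [-5, -16, 15, 40, 29] -> [40, 29, 15, -5, -16] -> [-16, -5, 15, 29, 40] -> [-5, 15, 29] -> [-13, 7, 21]
  [-36, 23, 36, -45, -13, 38, 13, -17, 21] -> [38, 36, 23, 21, 13, -13, -17, -36, -45] -> [-45, -36, -17, -13, 13, 21, 23, 36, 38] -> [-45, -17, -13, 13, 21, 23] -> [-53, -25, -21, 5, 13, 15]
  [18, 40, -28, 44, -27, 18, 3, 37, -23] -> [44, 40, 37, 18, 18, 3, -23, -27, -28] -> [-28, -27, -23, 3, 18, 18, 37, 40, 44] -> [-27, -23, 3, 37] -> [-35, -31, -5, 29]
  [10, 19, 21, -3, 28, 38] -> [38, 28, 21, 19, 10, -3] -> [-3, 10, 19, 21, 28, 38] -> [-3, 19, 21] -> [-11, 11, 13]
  [-44, -45, 32, -20, 19, 31, -28, 37, -11] -> [37, 32, 31, 19, -11, -20, -28, -44, -45] -> [-45, -44, -28, -20, -11, 19, 31, 32, 37] -> [-45, -11, 19, 31, 37] -> [-53, -19, 11, 23, 29]

[-57, -29, -1, 13]; [-13, 7, 21]; [-53, -25, -21, 5, 13, 15]; [-35, -31, -5, 29]; [-11, 11, 13]; [-53, -19, 11, 23, 29]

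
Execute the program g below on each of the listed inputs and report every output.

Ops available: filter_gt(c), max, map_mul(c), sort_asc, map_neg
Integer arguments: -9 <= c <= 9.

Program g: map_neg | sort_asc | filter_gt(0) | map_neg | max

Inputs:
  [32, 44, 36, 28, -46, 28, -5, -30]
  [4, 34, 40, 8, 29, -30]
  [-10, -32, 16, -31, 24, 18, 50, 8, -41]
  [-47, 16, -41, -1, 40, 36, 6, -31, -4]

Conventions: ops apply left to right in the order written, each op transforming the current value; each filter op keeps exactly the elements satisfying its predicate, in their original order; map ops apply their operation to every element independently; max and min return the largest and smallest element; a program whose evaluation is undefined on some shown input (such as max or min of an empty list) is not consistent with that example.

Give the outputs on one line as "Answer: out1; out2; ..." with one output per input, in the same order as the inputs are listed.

-5; -30; -10; -1

Execution, op by op:
  [32, 44, 36, 28, -46, 28, -5, -30] -> [-32, -44, -36, -28, 46, -28, 5, 30] -> [-44, -36, -32, -28, -28, 5, 30, 46] -> [5, 30, 46] -> [-5, -30, -46] -> -5
  [4, 34, 40, 8, 29, -30] -> [-4, -34, -40, -8, -29, 30] -> [-40, -34, -29, -8, -4, 30] -> [30] -> [-30] -> -30
  [-10, -32, 16, -31, 24, 18, 50, 8, -41] -> [10, 32, -16, 31, -24, -18, -50, -8, 41] -> [-50, -24, -18, -16, -8, 10, 31, 32, 41] -> [10, 31, 32, 41] -> [-10, -31, -32, -41] -> -10
  [-47, 16, -41, -1, 40, 36, 6, -31, -4] -> [47, -16, 41, 1, -40, -36, -6, 31, 4] -> [-40, -36, -16, -6, 1, 4, 31, 41, 47] -> [1, 4, 31, 41, 47] -> [-1, -4, -31, -41, -47] -> -1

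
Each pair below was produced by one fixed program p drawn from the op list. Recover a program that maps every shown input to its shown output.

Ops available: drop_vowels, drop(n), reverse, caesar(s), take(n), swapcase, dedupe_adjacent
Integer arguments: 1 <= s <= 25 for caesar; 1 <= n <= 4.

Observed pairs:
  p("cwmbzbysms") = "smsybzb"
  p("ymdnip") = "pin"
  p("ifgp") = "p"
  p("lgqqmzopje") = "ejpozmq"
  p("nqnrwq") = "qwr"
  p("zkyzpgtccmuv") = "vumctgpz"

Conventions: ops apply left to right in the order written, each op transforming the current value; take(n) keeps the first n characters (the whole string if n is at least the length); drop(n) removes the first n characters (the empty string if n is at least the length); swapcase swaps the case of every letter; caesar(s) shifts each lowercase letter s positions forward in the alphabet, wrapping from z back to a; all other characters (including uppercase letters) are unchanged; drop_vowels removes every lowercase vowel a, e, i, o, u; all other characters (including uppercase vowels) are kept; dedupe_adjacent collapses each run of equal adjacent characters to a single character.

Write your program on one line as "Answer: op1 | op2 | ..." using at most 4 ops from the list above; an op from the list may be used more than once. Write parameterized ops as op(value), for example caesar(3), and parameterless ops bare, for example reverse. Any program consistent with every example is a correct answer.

drop(3) | dedupe_adjacent | reverse

Check, running the answer program on each example:
  "cwmbzbysms" -> "bzbysms" -> "bzbysms" -> "smsybzb"
  "ymdnip" -> "nip" -> "nip" -> "pin"
  "ifgp" -> "p" -> "p" -> "p"
  "lgqqmzopje" -> "qmzopje" -> "qmzopje" -> "ejpozmq"
  "nqnrwq" -> "rwq" -> "rwq" -> "qwr"
  "zkyzpgtccmuv" -> "zpgtccmuv" -> "zpgtcmuv" -> "vumctgpz"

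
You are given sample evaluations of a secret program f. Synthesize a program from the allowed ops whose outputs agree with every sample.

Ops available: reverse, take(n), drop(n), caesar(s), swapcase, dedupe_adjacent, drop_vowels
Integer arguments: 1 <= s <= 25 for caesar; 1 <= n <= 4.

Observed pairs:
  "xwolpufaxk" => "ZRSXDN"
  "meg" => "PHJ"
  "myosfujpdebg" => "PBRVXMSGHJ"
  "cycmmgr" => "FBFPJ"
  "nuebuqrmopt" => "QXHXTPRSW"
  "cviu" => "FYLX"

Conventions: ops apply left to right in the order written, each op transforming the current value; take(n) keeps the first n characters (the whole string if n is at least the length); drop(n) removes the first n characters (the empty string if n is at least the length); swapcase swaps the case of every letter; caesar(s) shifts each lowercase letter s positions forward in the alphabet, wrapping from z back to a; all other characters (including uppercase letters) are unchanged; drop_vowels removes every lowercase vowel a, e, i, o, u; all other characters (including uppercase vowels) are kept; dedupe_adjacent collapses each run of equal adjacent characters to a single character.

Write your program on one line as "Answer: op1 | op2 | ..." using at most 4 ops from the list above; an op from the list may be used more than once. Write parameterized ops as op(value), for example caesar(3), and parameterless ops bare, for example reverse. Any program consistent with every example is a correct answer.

caesar(3) | drop_vowels | dedupe_adjacent | swapcase

Check, running the answer program on each example:
  "xwolpufaxk" -> "azrosxidan" -> "zrsxdn" -> "zrsxdn" -> "ZRSXDN"
  "meg" -> "phj" -> "phj" -> "phj" -> "PHJ"
  "myosfujpdebg" -> "pbrvixmsghej" -> "pbrvxmsghj" -> "pbrvxmsghj" -> "PBRVXMSGHJ"
  "cycmmgr" -> "fbfppju" -> "fbfppj" -> "fbfpj" -> "FBFPJ"
  "nuebuqrmopt" -> "qxhextuprsw" -> "qxhxtprsw" -> "qxhxtprsw" -> "QXHXTPRSW"
  "cviu" -> "fylx" -> "fylx" -> "fylx" -> "FYLX"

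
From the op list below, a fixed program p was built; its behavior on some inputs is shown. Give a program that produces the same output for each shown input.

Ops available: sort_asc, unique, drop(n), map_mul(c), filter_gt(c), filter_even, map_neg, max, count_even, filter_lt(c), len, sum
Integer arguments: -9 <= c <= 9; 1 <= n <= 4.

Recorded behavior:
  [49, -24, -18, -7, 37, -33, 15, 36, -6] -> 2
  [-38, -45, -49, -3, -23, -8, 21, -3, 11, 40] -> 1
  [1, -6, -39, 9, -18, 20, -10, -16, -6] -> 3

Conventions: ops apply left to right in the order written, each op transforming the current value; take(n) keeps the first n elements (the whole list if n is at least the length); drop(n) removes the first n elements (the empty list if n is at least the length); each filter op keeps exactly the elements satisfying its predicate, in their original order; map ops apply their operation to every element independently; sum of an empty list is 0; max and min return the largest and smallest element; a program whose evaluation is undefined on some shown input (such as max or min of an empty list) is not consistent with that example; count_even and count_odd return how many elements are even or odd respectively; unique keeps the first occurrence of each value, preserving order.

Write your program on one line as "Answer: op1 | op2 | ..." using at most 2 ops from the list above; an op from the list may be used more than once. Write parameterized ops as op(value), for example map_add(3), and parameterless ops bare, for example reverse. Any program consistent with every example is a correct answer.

filter_gt(-8) | count_even

Check, running the answer program on each example:
  [49, -24, -18, -7, 37, -33, 15, 36, -6] -> [49, -7, 37, 15, 36, -6] -> 2
  [-38, -45, -49, -3, -23, -8, 21, -3, 11, 40] -> [-3, 21, -3, 11, 40] -> 1
  [1, -6, -39, 9, -18, 20, -10, -16, -6] -> [1, -6, 9, 20, -6] -> 3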